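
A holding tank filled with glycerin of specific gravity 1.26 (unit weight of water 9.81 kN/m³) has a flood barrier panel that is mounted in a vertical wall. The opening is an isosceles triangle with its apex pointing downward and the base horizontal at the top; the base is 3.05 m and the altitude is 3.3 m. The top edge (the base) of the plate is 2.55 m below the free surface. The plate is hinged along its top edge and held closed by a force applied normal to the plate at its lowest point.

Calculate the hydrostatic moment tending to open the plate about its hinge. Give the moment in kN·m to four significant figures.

γ = 1.26 × 9.81 = 12.3606 kN/m³.
With the apex down, the centroid sits h/3 = 3.3/3 = 1.1 m below the base (the top edge), so the centroid depth is h_c = 2.55 + 1.1 = 3.65 m.
A = ½ × 3.05 × 3.3 = 5.0325 m².
Resultant F = γ·h_c·A = 12.3606 × 3.65 × 5.0325 = 227.047 kN.
I_c = b·h³/36 = 3.05 × 3.3³/36 = 3.04466 m⁴.
Centre of pressure: y_p = y_c + I_c/(y_c·A) = 3.65 + 3.04466/(3.65 × 5.0325) = 3.65 + 0.165753 = 3.81575 m along the plane.
The resultant acts 1.1 + 0.165753 = 1.26575 m (along the plate) below the hinge at the top edge, so the moment about the hinge is M = F × 1.26575 = 227.047 × 1.26575 = 287.385 kN·m.

M ≈ 287.4 kN·m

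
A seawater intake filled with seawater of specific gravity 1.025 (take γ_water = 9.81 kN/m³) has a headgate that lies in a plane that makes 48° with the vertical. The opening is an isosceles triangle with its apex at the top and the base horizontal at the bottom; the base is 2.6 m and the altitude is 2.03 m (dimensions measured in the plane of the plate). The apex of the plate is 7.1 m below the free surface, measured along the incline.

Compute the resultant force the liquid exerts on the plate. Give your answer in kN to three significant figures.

γ = 1.025 × 9.81 = 10.05525 kN/m³.
The plate makes 48° with the vertical, i.e. θ = 90° − 48° = 42° to the horizontal. Measuring y along the incline from the free-surface line, vertical depth h = y·sinθ with sinθ = 0.669131.
With the apex up, the centroid sits 2h/3 = 2 × 2.03/3 = 1.35333 m below the apex, so y_c = 7.1 + 1.35333 = 8.45333 m and h_c = 8.45333 × 0.669131 = 5.65639 m.
A = ½ × 2.6 × 2.03 = 2.639 m².
Resultant F = γ·h_c·A = 10.05525 × 5.65639 × 2.639 = 150.097 kN.

F ≈ 150 kN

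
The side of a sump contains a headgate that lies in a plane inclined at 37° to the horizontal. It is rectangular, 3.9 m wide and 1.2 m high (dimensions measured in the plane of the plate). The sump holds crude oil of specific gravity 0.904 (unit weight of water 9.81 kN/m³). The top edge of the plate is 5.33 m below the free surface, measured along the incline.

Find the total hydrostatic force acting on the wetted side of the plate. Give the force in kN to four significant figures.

γ = 0.904 × 9.81 = 8.86824 kN/m³.
Let θ = 37° be the plate's angle to the horizontal; measure y along the incline from where the plane meets the free surface. Vertical depth h = y·sinθ with sinθ = 0.601815.
The centroid lies 1.2/2 = 0.6 m below the top edge, so y_c = 5.33 + 0.6 = 5.93 m and h_c = 5.93 × 0.601815 = 3.56876 m.
A = 3.9 × 1.2 = 4.68 m².
Resultant F = γ·h_c·A = 8.86824 × 3.56876 × 4.68 = 148.116 kN.

F ≈ 148.1 kN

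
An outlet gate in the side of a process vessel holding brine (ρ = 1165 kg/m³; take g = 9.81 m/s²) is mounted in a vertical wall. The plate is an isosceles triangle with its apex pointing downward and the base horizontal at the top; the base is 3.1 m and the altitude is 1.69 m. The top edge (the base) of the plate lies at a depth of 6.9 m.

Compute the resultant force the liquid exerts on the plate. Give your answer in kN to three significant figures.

F ≈ 223 kN

γ = ρg = 1165 × 9.81 / 1000 = 11.42865 kN/m³.
With the apex down, the centroid sits h/3 = 1.69/3 = 0.563333 m below the base (the top edge), so the centroid depth is h_c = 6.9 + 0.563333 = 7.46333 m.
A = ½ × 3.1 × 1.69 = 2.6195 m².
Resultant F = γ·h_c·A = 11.42865 × 7.46333 × 2.6195 = 223.432 kN.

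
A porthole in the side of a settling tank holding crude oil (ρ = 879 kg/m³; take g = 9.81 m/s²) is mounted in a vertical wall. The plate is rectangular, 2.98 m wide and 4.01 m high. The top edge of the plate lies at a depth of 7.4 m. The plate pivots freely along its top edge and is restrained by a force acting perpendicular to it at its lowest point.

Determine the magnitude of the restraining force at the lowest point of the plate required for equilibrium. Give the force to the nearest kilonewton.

γ = ρg = 879 × 9.81 / 1000 = 8.62299 kN/m³.
The centroid lies 4.01/2 = 2.005 m below the top edge, so the centroid depth is h_c = 7.4 + 2.005 = 9.405 m.
A = 2.98 × 4.01 = 11.9498 m².
Resultant F = γ·h_c·A = 8.62299 × 9.405 × 11.9498 = 969.119 kN.
I_c = b·h³/12 = 2.98 × 4.01³/12 = 16.0128 m⁴.
Centre of pressure: y_p = y_c + I_c/(y_c·A) = 9.405 + 16.0128/(9.405 × 11.9498) = 9.405 + 0.142478 = 9.54748 m along the plane.
The resultant acts 2.005 + 0.142478 = 2.14748 m (along the plate) below the hinge at the top edge, so the moment about the hinge is M = F × 2.14748 = 969.119 × 2.14748 = 2081.16 kN·m.
A normal force at the bottom, 4.01 m from the hinge, must supply this moment: P = 2081.16/4.01 = 518.993 kN.

P ≈ 519 kN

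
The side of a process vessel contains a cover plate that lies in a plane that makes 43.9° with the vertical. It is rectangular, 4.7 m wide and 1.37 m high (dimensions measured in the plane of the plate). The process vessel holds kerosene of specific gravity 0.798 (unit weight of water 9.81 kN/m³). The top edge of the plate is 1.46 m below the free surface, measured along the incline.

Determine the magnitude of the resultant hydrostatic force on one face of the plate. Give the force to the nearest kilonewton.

γ = 0.798 × 9.81 = 7.82838 kN/m³.
The plate makes 43.9° with the vertical, i.e. θ = 90° − 43.9° = 46.1° to the horizontal. Measuring y along the incline from the free-surface line, vertical depth h = y·sinθ with sinθ = 0.720551.
The centroid lies 1.37/2 = 0.685 m below the top edge, so y_c = 1.46 + 0.685 = 2.145 m and h_c = 2.145 × 0.720551 = 1.54558 m.
A = 4.7 × 1.37 = 6.439 m².
Resultant F = γ·h_c·A = 7.82838 × 1.54558 × 6.439 = 77.908 kN.

F ≈ 78 kN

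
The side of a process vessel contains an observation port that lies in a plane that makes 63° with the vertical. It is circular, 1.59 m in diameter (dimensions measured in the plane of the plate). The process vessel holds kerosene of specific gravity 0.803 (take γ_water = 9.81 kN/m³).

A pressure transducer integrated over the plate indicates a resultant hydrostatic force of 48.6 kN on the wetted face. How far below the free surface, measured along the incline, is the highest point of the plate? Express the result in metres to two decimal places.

γ = 0.803 × 9.81 = 7.87743 kN/m³.
A = π(0.795)² = 1.98557 m².
From F = γ·h_c·A, the centroid depth is h_c = 48.6/(7.87743 × 1.98557) = 3.10718 m.
The plate makes 63° with the vertical, i.e. θ = 90° − 63° = 27° to the horizontal. Measuring y along the incline from the free-surface line, vertical depth h = y·sinθ with sinθ = 0.453990.
Along the incline, y_c = h_c/sinθ = 3.10718/0.453990 = 6.84416 m.
The centroid is at the centre, 0.795 m below the top of the plate, so the highest point sits at y_top = 6.84416 − 0.795 = 6.04916 m along the incline.

y_top ≈ 6.05 m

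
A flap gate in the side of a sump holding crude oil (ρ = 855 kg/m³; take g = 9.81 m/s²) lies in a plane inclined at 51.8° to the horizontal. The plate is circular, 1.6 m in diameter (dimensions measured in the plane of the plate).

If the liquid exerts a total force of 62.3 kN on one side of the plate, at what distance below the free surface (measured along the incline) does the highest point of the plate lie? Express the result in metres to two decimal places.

y_top ≈ 3.90 m

γ = ρg = 855 × 9.81 / 1000 = 8.38755 kN/m³.
A = π(0.8)² = 2.01062 m².
From F = γ·h_c·A, the centroid depth is h_c = 62.3/(8.38755 × 2.01062) = 3.69422 m.
Let θ = 51.8° be the plate's angle to the horizontal; measure y along the incline from where the plane meets the free surface. Vertical depth h = y·sinθ with sinθ = 0.785857.
Along the incline, y_c = h_c/sinθ = 3.69422/0.785857 = 4.70088 m.
The centroid is at the centre, 0.8 m below the top of the plate, so the highest point sits at y_top = 4.70088 − 0.8 = 3.90088 m along the incline.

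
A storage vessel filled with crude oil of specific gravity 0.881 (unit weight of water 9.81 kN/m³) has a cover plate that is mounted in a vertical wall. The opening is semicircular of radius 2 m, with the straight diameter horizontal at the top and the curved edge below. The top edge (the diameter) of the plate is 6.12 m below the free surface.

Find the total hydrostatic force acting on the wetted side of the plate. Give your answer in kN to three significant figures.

γ = 0.881 × 9.81 = 8.64261 kN/m³.
The centroid of a semicircle lies 4r/(3π) = 0.848826 m from the diameter, here below the top edge, so the centroid depth is h_c = 6.12 + 0.848826 = 6.96883 m.
A = πr²/2 = π × 2²/2 = 6.28319 m².
Resultant F = γ·h_c·A = 8.64261 × 6.96883 × 6.28319 = 378.429 kN.

F ≈ 378 kN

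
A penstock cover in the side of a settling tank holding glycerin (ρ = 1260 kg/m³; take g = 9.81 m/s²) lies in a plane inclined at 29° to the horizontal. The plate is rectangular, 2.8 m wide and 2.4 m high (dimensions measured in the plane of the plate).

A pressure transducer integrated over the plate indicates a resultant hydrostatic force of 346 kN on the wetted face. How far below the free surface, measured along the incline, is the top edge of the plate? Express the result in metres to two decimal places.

y_top ≈ 7.39 m

γ = ρg = 1260 × 9.81 / 1000 = 12.3606 kN/m³.
A = 2.8 × 2.4 = 6.72 m².
From F = γ·h_c·A, the centroid depth is h_c = 346/(12.3606 × 6.72) = 4.1655 m.
Let θ = 29° be the plate's angle to the horizontal; measure y along the incline from where the plane meets the free surface. Vertical depth h = y·sinθ with sinθ = 0.484810.
Along the incline, y_c = h_c/sinθ = 4.1655/0.484810 = 8.59203 m.
The centroid lies 2.4/2 = 1.2 m below the top edge, so the top edge sits at y_top = 8.59203 − 1.2 = 7.39203 m along the incline.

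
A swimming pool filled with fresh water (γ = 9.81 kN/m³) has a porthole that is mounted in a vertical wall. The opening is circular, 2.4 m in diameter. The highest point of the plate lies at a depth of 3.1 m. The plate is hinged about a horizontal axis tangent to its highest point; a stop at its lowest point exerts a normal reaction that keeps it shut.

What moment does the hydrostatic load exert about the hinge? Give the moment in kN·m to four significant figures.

γ = 9.81 kN/m³.
The centroid is at the centre, 1.2 m below the top of the plate, so the centroid depth is h_c = 3.1 + 1.2 = 4.3 m.
A = π(1.2)² = 4.52389 m².
Resultant F = γ·h_c·A = 9.81 × 4.3 × 4.52389 = 190.831 kN.
I_c = πr⁴/4 = π × 1.2⁴/4 = 1.6286 m⁴.
Centre of pressure: y_p = y_c + I_c/(y_c·A) = 4.3 + 1.6286/(4.3 × 4.52389) = 4.3 + 0.0837209 = 4.38372 m along the plane.
The resultant acts 1.2 + 0.0837209 = 1.28372 m (along the plate) below the hinge at the top edge, so the moment about the hinge is M = F × 1.28372 = 190.831 × 1.28372 = 244.974 kN·m.

M ≈ 245.0 kN·m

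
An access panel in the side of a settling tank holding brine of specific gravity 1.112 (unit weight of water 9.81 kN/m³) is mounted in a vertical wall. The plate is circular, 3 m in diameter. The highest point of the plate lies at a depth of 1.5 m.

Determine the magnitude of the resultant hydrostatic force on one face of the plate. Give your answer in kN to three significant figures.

γ = 1.112 × 9.81 = 10.90872 kN/m³.
The centroid is at the centre, 1.5 m below the top of the plate, so the centroid depth is h_c = 1.5 + 1.5 = 3 m.
A = π(1.5)² = 7.06858 m².
Resultant F = γ·h_c·A = 10.90872 × 3 × 7.06858 = 231.327 kN.

F ≈ 231 kN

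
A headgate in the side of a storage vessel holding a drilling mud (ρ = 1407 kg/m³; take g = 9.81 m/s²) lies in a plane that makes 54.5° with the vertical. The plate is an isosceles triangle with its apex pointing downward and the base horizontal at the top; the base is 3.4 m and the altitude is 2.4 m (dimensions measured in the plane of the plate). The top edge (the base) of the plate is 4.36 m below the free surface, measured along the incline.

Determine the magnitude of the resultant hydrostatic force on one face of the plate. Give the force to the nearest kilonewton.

F ≈ 169 kN

γ = ρg = 1407 × 9.81 / 1000 = 13.80267 kN/m³.
The plate makes 54.5° with the vertical, i.e. θ = 90° − 54.5° = 35.5° to the horizontal. Measuring y along the incline from the free-surface line, vertical depth h = y·sinθ with sinθ = 0.580703.
With the apex down, the centroid sits h/3 = 2.4/3 = 0.8 m below the base (the top edge), so y_c = 4.36 + 0.8 = 5.16 m and h_c = 5.16 × 0.580703 = 2.99643 m.
A = ½ × 3.4 × 2.4 = 4.08 m².
Resultant F = γ·h_c·A = 13.80267 × 2.99643 × 4.08 = 168.744 kN.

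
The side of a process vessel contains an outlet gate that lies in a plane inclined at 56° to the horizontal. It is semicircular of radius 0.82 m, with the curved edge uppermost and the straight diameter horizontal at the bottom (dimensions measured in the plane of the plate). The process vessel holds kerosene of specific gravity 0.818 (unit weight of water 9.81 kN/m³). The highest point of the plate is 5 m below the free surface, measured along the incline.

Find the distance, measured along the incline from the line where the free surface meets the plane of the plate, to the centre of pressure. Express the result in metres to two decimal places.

γ = 0.818 × 9.81 = 8.02458 kN/m³.
Let θ = 56° be the plate's angle to the horizontal; measure y along the incline from where the plane meets the free surface. Vertical depth h = y·sinθ with sinθ = 0.829038.
The centroid lies 4r/(3π) = 0.348019 m above the diameter, so r − 4r/(3π) = 0.82 − 0.348019 = 0.471981 m below the topmost point, so y_c = 5 + 0.471981 = 5.47198 m and h_c = 5.47198 × 0.829038 = 4.53648 m.
A = πr²/2 = π × 0.82²/2 = 1.0562 m².
Resultant F = γ·h_c·A = 8.02458 × 4.53648 × 1.0562 = 38.4492 kN.
I_c = (π/8 − 8/(9π))·r⁴ = 0.109757 × 0.82⁴ = 0.0496235 m⁴.
Centre of pressure: y_p = y_c + I_c/(y_c·A) = 5.47198 + 0.0496235/(5.47198 × 1.0562) = 5.47198 + 0.00858612 = 5.48057 m along the plane.

y_p = 5.48 m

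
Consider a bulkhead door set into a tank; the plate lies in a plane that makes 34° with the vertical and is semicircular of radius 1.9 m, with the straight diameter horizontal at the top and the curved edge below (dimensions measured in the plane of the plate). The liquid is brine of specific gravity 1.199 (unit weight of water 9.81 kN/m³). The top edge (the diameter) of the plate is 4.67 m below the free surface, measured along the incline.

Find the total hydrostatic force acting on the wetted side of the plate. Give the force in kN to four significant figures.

F ≈ 302.8 kN

γ = 1.199 × 9.81 = 11.76219 kN/m³.
The plate makes 34° with the vertical, i.e. θ = 90° − 34° = 56° to the horizontal. Measuring y along the incline from the free-surface line, vertical depth h = y·sinθ with sinθ = 0.829038.
The centroid of a semicircle lies 4r/(3π) = 0.806385 m from the diameter, here below the top edge, so y_c = 4.67 + 0.806385 = 5.47638 m and h_c = 5.47638 × 0.829038 = 4.54013 m.
A = πr²/2 = π × 1.9²/2 = 5.67057 m².
Resultant F = γ·h_c·A = 11.76219 × 4.54013 × 5.67057 = 302.819 kN.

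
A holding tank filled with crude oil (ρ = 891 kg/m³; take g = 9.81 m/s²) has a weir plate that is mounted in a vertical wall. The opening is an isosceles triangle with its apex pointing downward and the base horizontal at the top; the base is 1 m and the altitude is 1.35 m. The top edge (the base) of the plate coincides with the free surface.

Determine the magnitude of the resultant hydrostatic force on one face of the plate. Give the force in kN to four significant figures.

F ≈ 2.655 kN

γ = ρg = 891 × 9.81 / 1000 = 8.74071 kN/m³.
With the apex down, the centroid sits h/3 = 1.35/3 = 0.45 m below the base (the top edge), so the centroid depth is h_c = 0.45 m.
A = ½ × 1 × 1.35 = 0.675 m².
Resultant F = γ·h_c·A = 8.74071 × 0.45 × 0.675 = 2.65499 kN.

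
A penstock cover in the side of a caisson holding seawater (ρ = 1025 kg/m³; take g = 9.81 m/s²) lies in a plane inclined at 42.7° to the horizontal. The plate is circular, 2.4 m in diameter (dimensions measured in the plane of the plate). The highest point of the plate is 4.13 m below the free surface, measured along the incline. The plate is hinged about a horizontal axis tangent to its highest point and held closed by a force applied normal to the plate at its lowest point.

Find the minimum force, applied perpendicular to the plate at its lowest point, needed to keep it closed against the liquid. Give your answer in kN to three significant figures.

P ≈ 86.8 kN

γ = ρg = 1025 × 9.81 / 1000 = 10.05525 kN/m³.
Let θ = 42.7° be the plate's angle to the horizontal; measure y along the incline from where the plane meets the free surface. Vertical depth h = y·sinθ with sinθ = 0.678160.
The centroid is at the centre, 1.2 m below the top of the plate, so y_c = 4.13 + 1.2 = 5.33 m and h_c = 5.33 × 0.678160 = 3.61459 m.
A = π(1.2)² = 4.52389 m².
Resultant F = γ·h_c·A = 10.05525 × 3.61459 × 4.52389 = 164.424 kN.
I_c = πr⁴/4 = π × 1.2⁴/4 = 1.6286 m⁴.
Centre of pressure: y_p = y_c + I_c/(y_c·A) = 5.33 + 1.6286/(5.33 × 4.52389) = 5.33 + 0.0675422 = 5.39754 m along the plane.
The resultant acts 1.2 + 0.0675422 = 1.26754 m (along the plate) below the hinge at the top edge, so the moment about the hinge is M = F × 1.26754 = 164.424 × 1.26754 = 208.414 kN·m.
A normal force at the bottom, 2.4 m from the hinge, must supply this moment: P = 208.414/2.4 = 86.8392 kN.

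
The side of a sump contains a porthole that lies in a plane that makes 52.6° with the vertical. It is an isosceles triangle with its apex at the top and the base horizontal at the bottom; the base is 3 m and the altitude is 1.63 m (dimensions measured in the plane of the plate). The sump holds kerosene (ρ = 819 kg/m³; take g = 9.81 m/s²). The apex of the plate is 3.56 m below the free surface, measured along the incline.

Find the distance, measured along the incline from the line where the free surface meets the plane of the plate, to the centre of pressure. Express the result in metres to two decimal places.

γ = ρg = 819 × 9.81 / 1000 = 8.03439 kN/m³.
The plate makes 52.6° with the vertical, i.e. θ = 90° − 52.6° = 37.4° to the horizontal. Measuring y along the incline from the free-surface line, vertical depth h = y·sinθ with sinθ = 0.607376.
With the apex up, the centroid sits 2h/3 = 2 × 1.63/3 = 1.08667 m below the apex, so y_c = 3.56 + 1.08667 = 4.64667 m and h_c = 4.64667 × 0.607376 = 2.82228 m.
A = ½ × 3 × 1.63 = 2.445 m².
Resultant F = γ·h_c·A = 8.03439 × 2.82228 × 2.445 = 55.4411 kN.
I_c = b·h³/36 = 3 × 1.63³/36 = 0.360896 m⁴.
Centre of pressure: y_p = y_c + I_c/(y_c·A) = 4.64667 + 0.360896/(4.64667 × 2.445) = 4.64667 + 0.0317659 = 4.67844 m along the plane.

y_p = 4.68 m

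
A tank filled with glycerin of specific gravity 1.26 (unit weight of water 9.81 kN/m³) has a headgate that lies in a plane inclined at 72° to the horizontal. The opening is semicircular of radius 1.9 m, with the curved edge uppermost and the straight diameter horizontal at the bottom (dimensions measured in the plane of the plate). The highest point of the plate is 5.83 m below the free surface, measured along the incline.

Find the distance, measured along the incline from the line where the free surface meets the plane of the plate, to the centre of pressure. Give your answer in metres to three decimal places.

y_p = 6.960 m

γ = 1.26 × 9.81 = 12.3606 kN/m³.
Let θ = 72° be the plate's angle to the horizontal; measure y along the incline from where the plane meets the free surface. Vertical depth h = y·sinθ with sinθ = 0.951057.
The centroid lies 4r/(3π) = 0.806385 m above the diameter, so r − 4r/(3π) = 1.9 − 0.806385 = 1.09361 m below the topmost point, so y_c = 5.83 + 1.09361 = 6.92361 m and h_c = 6.92361 × 0.951057 = 6.58475 m.
A = πr²/2 = π × 1.9²/2 = 5.67057 m².
Resultant F = γ·h_c·A = 12.3606 × 6.58475 × 5.67057 = 461.536 kN.
I_c = (π/8 − 8/(9π))·r⁴ = 0.109757 × 1.9⁴ = 1.43036 m⁴.
Centre of pressure: y_p = y_c + I_c/(y_c·A) = 6.92361 + 1.43036/(6.92361 × 5.67057) = 6.92361 + 0.0364323 = 6.96004 m along the plane.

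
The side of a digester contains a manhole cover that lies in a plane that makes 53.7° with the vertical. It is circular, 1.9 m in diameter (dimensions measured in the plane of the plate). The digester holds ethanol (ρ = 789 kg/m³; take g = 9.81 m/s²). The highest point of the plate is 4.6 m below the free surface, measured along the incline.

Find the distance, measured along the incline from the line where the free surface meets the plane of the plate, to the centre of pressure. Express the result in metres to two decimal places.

γ = ρg = 789 × 9.81 / 1000 = 7.74009 kN/m³.
The plate makes 53.7° with the vertical, i.e. θ = 90° − 53.7° = 36.3° to the horizontal. Measuring y along the incline from the free-surface line, vertical depth h = y·sinθ with sinθ = 0.592013.
The centroid is at the centre, 0.95 m below the top of the plate, so y_c = 4.6 + 0.95 = 5.55 m and h_c = 5.55 × 0.592013 = 3.28567 m.
A = π(0.95)² = 2.83529 m².
Resultant F = γ·h_c·A = 7.74009 × 3.28567 × 2.83529 = 72.1053 kN.
I_c = πr⁴/4 = π × 0.95⁴/4 = 0.639712 m⁴.
Centre of pressure: y_p = y_c + I_c/(y_c·A) = 5.55 + 0.639712/(5.55 × 2.83529) = 5.55 + 0.0406531 = 5.59065 m along the plane.

y_p = 5.59 m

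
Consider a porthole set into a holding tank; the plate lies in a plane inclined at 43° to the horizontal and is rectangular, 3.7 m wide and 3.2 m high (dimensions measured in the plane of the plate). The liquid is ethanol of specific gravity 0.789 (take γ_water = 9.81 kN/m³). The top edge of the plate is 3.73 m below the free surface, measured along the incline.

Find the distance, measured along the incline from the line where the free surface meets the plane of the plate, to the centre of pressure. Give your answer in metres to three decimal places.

y_p = 5.490 m

γ = 0.789 × 9.81 = 7.74009 kN/m³.
Let θ = 43° be the plate's angle to the horizontal; measure y along the incline from where the plane meets the free surface. Vertical depth h = y·sinθ with sinθ = 0.681998.
The centroid lies 3.2/2 = 1.6 m below the top edge, so y_c = 3.73 + 1.6 = 5.33 m and h_c = 5.33 × 0.681998 = 3.63505 m.
A = 3.7 × 3.2 = 11.84 m².
Resultant F = γ·h_c·A = 7.74009 × 3.63505 × 11.84 = 333.126 kN.
I_c = b·h³/12 = 3.7 × 3.2³/12 = 10.1035 m⁴.
Centre of pressure: y_p = y_c + I_c/(y_c·A) = 5.33 + 10.1035/(5.33 × 11.84) = 5.33 + 0.160101 = 5.4901 m along the plane.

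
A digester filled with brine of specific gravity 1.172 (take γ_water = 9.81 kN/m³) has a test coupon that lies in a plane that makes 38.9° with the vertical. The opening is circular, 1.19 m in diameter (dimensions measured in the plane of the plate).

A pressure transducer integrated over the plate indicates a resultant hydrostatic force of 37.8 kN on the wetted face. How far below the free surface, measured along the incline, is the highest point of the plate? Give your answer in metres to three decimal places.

γ = 1.172 × 9.81 = 11.49732 kN/m³.
A = π(0.595)² = 1.1122 m².
From F = γ·h_c·A, the centroid depth is h_c = 37.8/(11.49732 × 1.1122) = 2.95605 m.
The plate makes 38.9° with the vertical, i.e. θ = 90° − 38.9° = 51.1° to the horizontal. Measuring y along the incline from the free-surface line, vertical depth h = y·sinθ with sinθ = 0.778243.
Along the incline, y_c = h_c/sinθ = 2.95605/0.778243 = 3.79836 m.
The centroid is at the centre, 0.595 m below the top of the plate, so the highest point sits at y_top = 3.79836 − 0.595 = 3.20336 m along the incline.

y_top ≈ 3.203 m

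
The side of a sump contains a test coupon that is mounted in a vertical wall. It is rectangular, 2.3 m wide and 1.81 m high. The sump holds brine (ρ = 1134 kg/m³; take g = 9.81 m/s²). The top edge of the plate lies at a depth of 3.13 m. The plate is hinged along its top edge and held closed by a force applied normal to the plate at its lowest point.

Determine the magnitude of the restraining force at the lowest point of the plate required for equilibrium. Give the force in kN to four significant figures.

P ≈ 100.4 kN

γ = ρg = 1134 × 9.81 / 1000 = 11.12454 kN/m³.
The centroid lies 1.81/2 = 0.905 m below the top edge, so the centroid depth is h_c = 3.13 + 0.905 = 4.035 m.
A = 2.3 × 1.81 = 4.163 m².
Resultant F = γ·h_c·A = 11.12454 × 4.035 × 4.163 = 186.867 kN.
I_c = b·h³/12 = 2.3 × 1.81³/12 = 1.13653 m⁴.
Centre of pressure: y_p = y_c + I_c/(y_c·A) = 4.035 + 1.13653/(4.035 × 4.163) = 4.035 + 0.0676598 = 4.10266 m along the plane.
The resultant acts 0.905 + 0.0676598 = 0.97266 m (along the plate) below the hinge at the top edge, so the moment about the hinge is M = F × 0.97266 = 186.867 × 0.97266 = 181.758 kN·m.
A normal force at the bottom, 1.81 m from the hinge, must supply this moment: P = 181.758/1.81 = 100.419 kN.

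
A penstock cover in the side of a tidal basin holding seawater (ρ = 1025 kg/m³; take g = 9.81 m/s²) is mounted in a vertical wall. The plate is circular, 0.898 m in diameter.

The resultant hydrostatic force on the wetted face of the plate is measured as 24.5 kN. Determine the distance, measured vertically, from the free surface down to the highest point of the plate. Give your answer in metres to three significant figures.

γ = ρg = 1025 × 9.81 / 1000 = 10.05525 kN/m³.
A = π(0.449)² = 0.633348 m².
From F = γ·h_c·A, the centroid depth is h_c = 24.5/(10.05525 × 0.633348) = 3.84708 m.
The centroid is at the centre, 0.449 m below the top of the plate, so the highest point sits at h_top = 3.84708 − 0.449 = 3.39808 m below the surface.

d_top ≈ 3.40 m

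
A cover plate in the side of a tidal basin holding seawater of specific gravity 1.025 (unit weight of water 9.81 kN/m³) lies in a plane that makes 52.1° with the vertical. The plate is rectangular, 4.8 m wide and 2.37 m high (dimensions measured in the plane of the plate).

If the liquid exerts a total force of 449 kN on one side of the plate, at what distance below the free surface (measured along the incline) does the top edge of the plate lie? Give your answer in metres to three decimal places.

y_top ≈ 5.205 m

γ = 1.025 × 9.81 = 10.05525 kN/m³.
A = 4.8 × 2.37 = 11.376 m².
From F = γ·h_c·A, the centroid depth is h_c = 449/(10.05525 × 11.376) = 3.92522 m.
The plate makes 52.1° with the vertical, i.e. θ = 90° − 52.1° = 37.9° to the horizontal. Measuring y along the incline from the free-surface line, vertical depth h = y·sinθ with sinθ = 0.614285.
Along the incline, y_c = h_c/sinθ = 3.92522/0.614285 = 6.3899 m.
The centroid lies 2.37/2 = 1.185 m below the top edge, so the top edge sits at y_top = 6.3899 − 1.185 = 5.2049 m along the incline.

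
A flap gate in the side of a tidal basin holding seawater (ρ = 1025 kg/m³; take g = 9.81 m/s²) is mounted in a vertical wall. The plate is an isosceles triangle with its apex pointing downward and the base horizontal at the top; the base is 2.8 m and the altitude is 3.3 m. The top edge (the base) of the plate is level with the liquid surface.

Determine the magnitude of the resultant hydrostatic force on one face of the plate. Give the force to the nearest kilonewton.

F ≈ 51 kN

γ = ρg = 1025 × 9.81 / 1000 = 10.05525 kN/m³.
With the apex down, the centroid sits h/3 = 3.3/3 = 1.1 m below the base (the top edge), so the centroid depth is h_c = 1.1 m.
A = ½ × 2.8 × 3.3 = 4.62 m².
Resultant F = γ·h_c·A = 10.05525 × 1.1 × 4.62 = 51.1008 kN.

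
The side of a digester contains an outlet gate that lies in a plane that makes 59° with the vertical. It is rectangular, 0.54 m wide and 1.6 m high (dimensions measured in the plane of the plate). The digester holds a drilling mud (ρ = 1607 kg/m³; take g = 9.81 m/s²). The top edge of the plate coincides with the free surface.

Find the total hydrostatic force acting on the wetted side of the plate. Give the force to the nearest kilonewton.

F ≈ 6 kN

γ = ρg = 1607 × 9.81 / 1000 = 15.76467 kN/m³.
The plate makes 59° with the vertical, i.e. θ = 90° − 59° = 31° to the horizontal. Measuring y along the incline from the free-surface line, vertical depth h = y·sinθ with sinθ = 0.515038.
The centroid lies 1.6/2 = 0.8 m below the top edge, so y_c = 0.8 m and h_c = 0.8 × 0.515038 = 0.41203 m.
A = 0.54 × 1.6 = 0.864 m².
Resultant F = γ·h_c·A = 15.76467 × 0.41203 × 0.864 = 5.61213 kN.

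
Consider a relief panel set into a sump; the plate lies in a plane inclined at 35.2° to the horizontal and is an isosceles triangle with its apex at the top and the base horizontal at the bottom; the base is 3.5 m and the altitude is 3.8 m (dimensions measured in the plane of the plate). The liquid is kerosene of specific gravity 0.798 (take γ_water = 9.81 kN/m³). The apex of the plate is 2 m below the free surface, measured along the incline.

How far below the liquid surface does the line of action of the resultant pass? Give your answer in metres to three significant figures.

γ = 0.798 × 9.81 = 7.82838 kN/m³.
Let θ = 35.2° be the plate's angle to the horizontal; measure y along the incline from where the plane meets the free surface. Vertical depth h = y·sinθ with sinθ = 0.576432.
With the apex up, the centroid sits 2h/3 = 2 × 3.8/3 = 2.53333 m below the apex, so y_c = 2 + 2.53333 = 4.53333 m and h_c = 4.53333 × 0.576432 = 2.61316 m.
A = ½ × 3.5 × 3.8 = 6.65 m².
Resultant F = γ·h_c·A = 7.82838 × 2.61316 × 6.65 = 136.038 kN.
I_c = b·h³/36 = 3.5 × 3.8³/36 = 5.33478 m⁴.
Centre of pressure: y_p = y_c + I_c/(y_c·A) = 4.53333 + 5.33478/(4.53333 × 6.65) = 4.53333 + 0.176961 = 4.71029 m along the plane.
Vertically, h_p = y_p·sinθ = 4.71029 × 0.576432 = 2.71516 m.

h_p = 2.72 m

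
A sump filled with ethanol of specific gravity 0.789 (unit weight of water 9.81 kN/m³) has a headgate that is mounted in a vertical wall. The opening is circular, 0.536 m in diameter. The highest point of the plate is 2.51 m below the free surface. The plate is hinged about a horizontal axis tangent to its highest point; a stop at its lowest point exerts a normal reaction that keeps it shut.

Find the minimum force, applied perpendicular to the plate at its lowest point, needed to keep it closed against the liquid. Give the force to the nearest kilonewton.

P ≈ 2 kN

γ = 0.789 × 9.81 = 7.74009 kN/m³.
The centroid is at the centre, 0.268 m below the top of the plate, so the centroid depth is h_c = 2.51 + 0.268 = 2.778 m.
A = π(0.268)² = 0.225642 m².
Resultant F = γ·h_c·A = 7.74009 × 2.778 × 0.225642 = 4.85175 kN.
I_c = πr⁴/4 = π × 0.268⁴/4 = 0.00405162 m⁴.
Centre of pressure: y_p = y_c + I_c/(y_c·A) = 2.778 + 0.00405162/(2.778 × 0.225642) = 2.778 + 0.00646363 = 2.78446 m along the plane.
The resultant acts 0.268 + 0.00646363 = 0.274464 m (along the plate) below the hinge at the top edge, so the moment about the hinge is M = F × 0.274464 = 4.85175 × 0.274464 = 1.33163 kN·m.
A normal force at the bottom, 0.536 m from the hinge, must supply this moment: P = 1.33163/0.536 = 2.48438 kN.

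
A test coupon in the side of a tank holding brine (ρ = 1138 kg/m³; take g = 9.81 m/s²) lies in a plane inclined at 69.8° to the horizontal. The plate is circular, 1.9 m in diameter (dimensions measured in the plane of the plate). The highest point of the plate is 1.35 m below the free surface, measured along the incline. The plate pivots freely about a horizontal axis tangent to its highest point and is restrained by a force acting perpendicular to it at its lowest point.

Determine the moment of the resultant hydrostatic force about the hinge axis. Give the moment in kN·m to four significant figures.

M ≈ 71.61 kN·m

γ = ρg = 1138 × 9.81 / 1000 = 11.16378 kN/m³.
Let θ = 69.8° be the plate's angle to the horizontal; measure y along the incline from where the plane meets the free surface. Vertical depth h = y·sinθ with sinθ = 0.938493.
The centroid is at the centre, 0.95 m below the top of the plate, so y_c = 1.35 + 0.95 = 2.3 m and h_c = 2.3 × 0.938493 = 2.15853 m.
A = π(0.95)² = 2.83529 m².
Resultant F = γ·h_c·A = 11.16378 × 2.15853 × 2.83529 = 68.323 kN.
I_c = πr⁴/4 = π × 0.95⁴/4 = 0.639712 m⁴.
Centre of pressure: y_p = y_c + I_c/(y_c·A) = 2.3 + 0.639712/(2.3 × 2.83529) = 2.3 + 0.0980978 = 2.3981 m along the plane.
The resultant acts 0.95 + 0.0980978 = 1.0481 m (along the plate) below the hinge at the top edge, so the moment about the hinge is M = F × 1.0481 = 68.323 × 1.0481 = 71.6093 kN·m.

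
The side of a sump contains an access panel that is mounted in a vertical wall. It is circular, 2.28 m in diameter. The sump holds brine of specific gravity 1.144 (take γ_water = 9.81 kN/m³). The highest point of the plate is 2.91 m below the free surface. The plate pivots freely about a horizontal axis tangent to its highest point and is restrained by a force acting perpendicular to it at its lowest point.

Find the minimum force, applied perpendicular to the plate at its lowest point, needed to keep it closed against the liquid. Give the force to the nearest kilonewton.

P ≈ 99 kN

γ = 1.144 × 9.81 = 11.22264 kN/m³.
The centroid is at the centre, 1.14 m below the top of the plate, so the centroid depth is h_c = 2.91 + 1.14 = 4.05 m.
A = π(1.14)² = 4.08281 m².
Resultant F = γ·h_c·A = 11.22264 × 4.05 × 4.08281 = 185.571 kN.
I_c = πr⁴/4 = π × 1.14⁴/4 = 1.32651 m⁴.
Centre of pressure: y_p = y_c + I_c/(y_c·A) = 4.05 + 1.32651/(4.05 × 4.08281) = 4.05 + 0.0802225 = 4.13022 m along the plane.
The resultant acts 1.14 + 0.0802225 = 1.22022 m (along the plate) below the hinge at the top edge, so the moment about the hinge is M = F × 1.22022 = 185.571 × 1.22022 = 226.437 kN·m.
A normal force at the bottom, 2.28 m from the hinge, must supply this moment: P = 226.437/2.28 = 99.3145 kN.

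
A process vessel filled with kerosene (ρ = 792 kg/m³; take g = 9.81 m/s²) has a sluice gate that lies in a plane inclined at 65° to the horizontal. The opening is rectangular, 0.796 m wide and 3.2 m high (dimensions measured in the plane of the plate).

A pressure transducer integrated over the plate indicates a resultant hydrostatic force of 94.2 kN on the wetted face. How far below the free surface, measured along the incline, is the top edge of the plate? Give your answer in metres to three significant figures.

γ = ρg = 792 × 9.81 / 1000 = 7.76952 kN/m³.
A = 0.796 × 3.2 = 2.5472 m².
From F = γ·h_c·A, the centroid depth is h_c = 94.2/(7.76952 × 2.5472) = 4.75985 m.
Let θ = 65° be the plate's angle to the horizontal; measure y along the incline from where the plane meets the free surface. Vertical depth h = y·sinθ with sinθ = 0.906308.
Along the incline, y_c = h_c/sinθ = 4.75985/0.906308 = 5.25191 m.
The centroid lies 3.2/2 = 1.6 m below the top edge, so the top edge sits at y_top = 5.25191 − 1.6 = 3.65191 m along the incline.

y_top ≈ 3.65 m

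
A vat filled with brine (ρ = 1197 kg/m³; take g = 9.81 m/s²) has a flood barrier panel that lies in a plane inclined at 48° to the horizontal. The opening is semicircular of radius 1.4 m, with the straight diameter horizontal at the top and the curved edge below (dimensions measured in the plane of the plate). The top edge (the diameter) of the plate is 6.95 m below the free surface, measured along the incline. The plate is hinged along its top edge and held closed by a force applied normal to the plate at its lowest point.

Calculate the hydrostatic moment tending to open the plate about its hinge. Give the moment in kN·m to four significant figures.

M ≈ 124.1 kN·m

γ = ρg = 1197 × 9.81 / 1000 = 11.74257 kN/m³.
Let θ = 48° be the plate's angle to the horizontal; measure y along the incline from where the plane meets the free surface. Vertical depth h = y·sinθ with sinθ = 0.743145.
The centroid of a semicircle lies 4r/(3π) = 0.594178 m from the diameter, here below the top edge, so y_c = 6.95 + 0.594178 = 7.54418 m and h_c = 7.54418 × 0.743145 = 5.60642 m.
A = πr²/2 = π × 1.4²/2 = 3.07876 m².
Resultant F = γ·h_c·A = 11.74257 × 5.60642 × 3.07876 = 202.686 kN.
I_c = (π/8 − 8/(9π))·r⁴ = 0.109757 × 1.4⁴ = 0.421642 m⁴.
Centre of pressure: y_p = y_c + I_c/(y_c·A) = 7.54418 + 0.421642/(7.54418 × 3.07876) = 7.54418 + 0.0181533 = 7.56233 m along the plane.
The resultant acts 0.594178 + 0.0181533 = 0.612331 m (along the plate) below the hinge at the top edge, so the moment about the hinge is M = F × 0.612331 = 202.686 × 0.612331 = 124.111 kN·m.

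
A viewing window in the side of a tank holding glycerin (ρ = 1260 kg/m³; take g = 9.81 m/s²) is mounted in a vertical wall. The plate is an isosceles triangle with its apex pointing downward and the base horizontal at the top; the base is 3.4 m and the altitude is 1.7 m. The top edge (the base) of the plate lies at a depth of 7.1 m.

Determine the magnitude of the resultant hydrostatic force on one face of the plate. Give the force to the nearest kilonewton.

γ = ρg = 1260 × 9.81 / 1000 = 12.3606 kN/m³.
With the apex down, the centroid sits h/3 = 1.7/3 = 0.566667 m below the base (the top edge), so the centroid depth is h_c = 7.1 + 0.566667 = 7.66667 m.
A = ½ × 3.4 × 1.7 = 2.89 m².
Resultant F = γ·h_c·A = 12.3606 × 7.66667 × 2.89 = 273.87 kN.

F ≈ 274 kN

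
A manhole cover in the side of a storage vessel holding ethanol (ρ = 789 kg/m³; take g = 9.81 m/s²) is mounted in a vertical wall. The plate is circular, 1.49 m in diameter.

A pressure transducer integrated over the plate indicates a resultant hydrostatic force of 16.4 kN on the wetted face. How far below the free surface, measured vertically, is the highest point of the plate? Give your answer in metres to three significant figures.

d_top ≈ 0.470 m

γ = ρg = 789 × 9.81 / 1000 = 7.74009 kN/m³.
A = π(0.745)² = 1.74366 m².
From F = γ·h_c·A, the centroid depth is h_c = 16.4/(7.74009 × 1.74366) = 1.21517 m.
The centroid is at the centre, 0.745 m below the top of the plate, so the highest point sits at h_top = 1.21517 − 0.745 = 0.47017 m below the surface.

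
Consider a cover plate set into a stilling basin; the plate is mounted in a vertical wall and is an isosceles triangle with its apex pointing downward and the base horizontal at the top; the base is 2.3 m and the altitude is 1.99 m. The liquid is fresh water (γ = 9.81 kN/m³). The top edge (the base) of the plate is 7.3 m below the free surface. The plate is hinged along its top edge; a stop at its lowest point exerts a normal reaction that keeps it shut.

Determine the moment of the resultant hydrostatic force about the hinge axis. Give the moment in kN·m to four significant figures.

γ = 9.81 kN/m³.
With the apex down, the centroid sits h/3 = 1.99/3 = 0.663333 m below the base (the top edge), so the centroid depth is h_c = 7.3 + 0.663333 = 7.96333 m.
A = ½ × 2.3 × 1.99 = 2.2885 m².
Resultant F = γ·h_c·A = 9.81 × 7.96333 × 2.2885 = 178.778 kN.
I_c = b·h³/36 = 2.3 × 1.99³/36 = 0.503483 m⁴.
Centre of pressure: y_p = y_c + I_c/(y_c·A) = 7.96333 + 0.503483/(7.96333 × 2.2885) = 7.96333 + 0.0276273 = 7.99096 m along the plane.
The resultant acts 0.663333 + 0.0276273 = 0.69096 m (along the plate) below the hinge at the top edge, so the moment about the hinge is M = F × 0.69096 = 178.778 × 0.69096 = 123.528 kN·m.

M ≈ 123.5 kN·m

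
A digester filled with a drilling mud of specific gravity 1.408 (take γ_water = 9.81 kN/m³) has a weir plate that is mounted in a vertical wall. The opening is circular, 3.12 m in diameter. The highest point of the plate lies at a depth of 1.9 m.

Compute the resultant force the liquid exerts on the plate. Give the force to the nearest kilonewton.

F ≈ 365 kN

γ = 1.408 × 9.81 = 13.81248 kN/m³.
The centroid is at the centre, 1.56 m below the top of the plate, so the centroid depth is h_c = 1.9 + 1.56 = 3.46 m.
A = π(1.56)² = 7.64538 m².
Resultant F = γ·h_c·A = 13.81248 × 3.46 × 7.64538 = 365.382 kN.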